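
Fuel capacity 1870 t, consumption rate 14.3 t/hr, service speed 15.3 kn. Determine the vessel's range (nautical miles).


Formula: endurance = fuel / rate; range = endurance * speed
Step 1 — endurance = 1870 / 14.3 = 130.7692 hours
Step 2 — range = 130.7692 * 15.3 ≈ 2000.8 nautical miles (5 s.f.)

2000.8 NM


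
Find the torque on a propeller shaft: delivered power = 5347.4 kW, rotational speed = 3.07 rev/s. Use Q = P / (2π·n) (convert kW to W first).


Formula: Q = P_W / (2 * pi * n)
Step 1 — P_W = 5347.4 kW * 1000 = 5347400.0 W
Step 2 — 2 * pi * n = 2 * pi * 3.07 = 19.289379
Step 3 — Q = 5347400.0 / 19.289379 ≈ 277220 N·m (5 s.f.)

277220 N·m


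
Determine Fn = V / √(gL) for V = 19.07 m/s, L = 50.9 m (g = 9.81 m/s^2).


Formula: Fn = V / sqrt(g * L)
Step 1 — g * L = 9.81 * 50.9 = 499.329
Step 2 — sqrt(g * L) = sqrt(499.329) = 22.345671
Step 3 — Fn = 19.07 / 22.345671 ≈ 0.85341 (5 s.f.)

0.85341


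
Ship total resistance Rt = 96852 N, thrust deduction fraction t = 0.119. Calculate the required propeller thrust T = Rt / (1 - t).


Formula: T = Rt / (1 - t)
Step 1 — (1 - t) = 1 - 0.119 = 0.881
Step 2 — T = 96852 / 0.881 ≈ 109930 N (5 s.f.)

109930 N


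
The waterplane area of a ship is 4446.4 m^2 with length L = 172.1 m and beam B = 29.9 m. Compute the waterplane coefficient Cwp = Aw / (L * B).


Formula: Cwp = Aw / (L * B)
Step 1 — L * B = 172.1 * 29.9 = 5145.79 m^2
Step 2 — Cwp = 4446.4 / 5145.79 ≈ 0.86409 (5 s.f.)

0.86409


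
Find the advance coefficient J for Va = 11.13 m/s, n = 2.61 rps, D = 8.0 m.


Formula: J = Va / (n * D)
Step 1 — n * D = 2.61 * 8.0 = 20.88
Step 2 — J = 11.13 / 20.88 ≈ 0.53305 (5 s.f.)

0.53305


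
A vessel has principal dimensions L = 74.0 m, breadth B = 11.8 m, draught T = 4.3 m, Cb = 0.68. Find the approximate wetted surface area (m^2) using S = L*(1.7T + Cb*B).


Formula: S = 1.7*L*T + V/T with V = Cb*L*B*T, i.e. S = L * (1.7*T + Cb*B)
Step 1 — 1.7*T = 1.7 * 4.3 = 7.31 m
Step 2 — Cb*B = 0.68 * 11.8 = 8.024 m
Step 3 — 1.7*T + Cb*B = 7.31 + 8.024 = 15.334 m
Step 4 — S = 74.0 * 15.334 ≈ 1134.7 m^2 (5 s.f.)

1134.7 m^2


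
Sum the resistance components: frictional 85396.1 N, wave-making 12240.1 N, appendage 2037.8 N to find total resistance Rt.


Formula: Rt = Rf + Rw + Ra
Substituting: Rt = 85396.1 + 12240.1 + 2037.8
Result: Rt = 99674.0 N

99674.0 N


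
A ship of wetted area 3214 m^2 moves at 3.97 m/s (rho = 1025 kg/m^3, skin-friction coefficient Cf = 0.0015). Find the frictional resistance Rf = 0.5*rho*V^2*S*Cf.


Formula: Rf = 0.5 * rho * V^2 * S * Cf
Step 1 — V^2 = 3.97^2 = 15.7609
Step 2 — 0.5 * rho * V^2 = 0.5 * 1025 * 15.7609 = 8077.46125
Step 3 — Rf = 8077.46125 * 3214 * 0.0015 ≈ 38941 N (5 s.f.)

38941 N


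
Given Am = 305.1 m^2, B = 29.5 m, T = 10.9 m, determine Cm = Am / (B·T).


Formula: Cm = Am / (B * T)
Step 1 — B * T = 29.5 * 10.9 = 321.55 m^2
Step 2 — Cm = 305.1 / 321.55 ≈ 0.94884 (5 s.f.)

0.94884


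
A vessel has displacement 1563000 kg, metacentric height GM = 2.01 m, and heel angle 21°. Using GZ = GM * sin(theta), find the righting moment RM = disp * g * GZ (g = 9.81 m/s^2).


Formula: GZ = GM * sin(theta); RM = disp * g * GZ
Step 1 — GZ = 2.01 * sin(21°) = 2.01 * 0.358368 = 0.72032 m
Step 2 — RM = 1563000 * 9.81 * 0.72032 ≈ 11045000 N·m (5 s.f.)

11045000 N·m


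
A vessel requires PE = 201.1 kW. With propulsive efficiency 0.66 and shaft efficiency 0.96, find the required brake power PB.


Formula: PB = PE / (eta_D * eta_S)
Step 1 — combined efficiency = eta_D * eta_S = 0.66 * 0.96 = 0.6336
Step 2 — PB = 201.1 / 0.6336 ≈ 317.39 kW (5 s.f.)

317.39 kW


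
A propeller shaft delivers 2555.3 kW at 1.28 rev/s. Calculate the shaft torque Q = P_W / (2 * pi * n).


Formula: Q = P_W / (2 * pi * n)
Step 1 — P_W = 2555.3 kW * 1000 = 2555300.0 W
Step 2 — 2 * pi * n = 2 * pi * 1.28 = 8.042477
Step 3 — Q = 2555300.0 / 8.042477 ≈ 317730 N·m (5 s.f.)

317730 N·m


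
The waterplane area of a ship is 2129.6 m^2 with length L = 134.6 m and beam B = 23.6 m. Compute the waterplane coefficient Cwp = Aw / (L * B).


Formula: Cwp = Aw / (L * B)
Step 1 — L * B = 134.6 * 23.6 = 3176.56 m^2
Step 2 — Cwp = 2129.6 / 3176.56 ≈ 0.67041 (5 s.f.)

0.67041


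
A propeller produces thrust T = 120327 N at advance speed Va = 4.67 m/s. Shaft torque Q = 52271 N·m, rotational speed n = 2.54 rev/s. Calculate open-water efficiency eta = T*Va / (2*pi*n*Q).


Formula: eta = T * Va / (2 * pi * n * Q)
Step 1 — numerator = T * Va = 120327 * 4.67 = 561927.09
Step 2 — 2 * pi * n = 2 * pi * 2.54 = 15.959291
Step 3 — denominator = 15.959291 * 52271 = 834208.1
Step 4 — eta = 561927.09 / 834208.1 ≈ 0.67361 (5 s.f.)

0.67361


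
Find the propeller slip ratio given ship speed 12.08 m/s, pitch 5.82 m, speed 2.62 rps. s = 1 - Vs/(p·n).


Formula: s = 1 - Vs / (p * n)
Step 1 — p * n = 5.82 * 2.62 = 15.2484
Step 2 — Vs / (p*n) = 12.08 / 15.2484 = 0.792214 (6 d.p.)
Step 3 — s = 1 - 0.792214 = 0.207786

0.207786


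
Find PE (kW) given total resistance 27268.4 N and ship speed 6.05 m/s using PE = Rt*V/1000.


Formula: PE = Rt * V / 1000 (kW)
Step 1 — PE (W) = 27268.4 * 6.05 = 164973.82 W
Step 2 — PE (kW) = 164973.82 / 1000 ≈ 164.97 kW (5 s.f.)

164.97 kW


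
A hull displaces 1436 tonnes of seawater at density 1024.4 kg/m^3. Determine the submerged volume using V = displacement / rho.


Formula: V = mass / rho
Step 1 — convert tonnes to kg: 1436 t * 1000 = 1436000 kg
Step 2 — V = 1436000 / 1024.4 ≈ 1401.8 m^3 (5 s.f.)

1401.8 m^3


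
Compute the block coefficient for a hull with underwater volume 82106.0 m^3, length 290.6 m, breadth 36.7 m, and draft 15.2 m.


Formula: Cb = V / (L * B * T)
Step 1 — L * B * T = 290.6 * 36.7 * 15.2 = 162108.304 m^3
Step 2 — Cb = 82106.0 / 162108.304 ≈ 0.50649 (5 s.f.)

0.50649


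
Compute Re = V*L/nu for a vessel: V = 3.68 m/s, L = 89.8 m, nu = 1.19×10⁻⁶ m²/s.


Formula: Re = V * L / nu
Step 1 — V * L = 3.68 * 89.8 = 330.464 m^2/s
Step 2 — Re = 330.464 / 1.19e-6 = 2.78e+08

2.78e+08


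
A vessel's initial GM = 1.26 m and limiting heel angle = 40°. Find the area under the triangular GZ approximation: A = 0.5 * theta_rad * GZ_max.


Formula: GZ_max = GM * sin(theta); Area = 0.5 * theta_rad * GZ_max
Step 1 — GZ_max = 1.26 * sin(40°) = 1.26 * 0.642788 = 0.809913 m
Step 2 — theta_rad = 40 * pi/180 = 0.698132 rad
Step 3 — Area = 0.5 * 0.698132 * 0.809913 ≈ 0.28271 m·rad (5 s.f.)

0.28271 m·rad


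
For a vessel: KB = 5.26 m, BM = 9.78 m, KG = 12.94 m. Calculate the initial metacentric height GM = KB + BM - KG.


Formula: GM = KB + BM - KG
Step 1 — KM = KB + BM = 5.26 + 9.78 = 15.04 m
Step 2 — GM = KM - KG = 15.04 - 12.94 = 2.1 m

2.1 m


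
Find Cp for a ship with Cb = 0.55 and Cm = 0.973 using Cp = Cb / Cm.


Formula: Cp = Cb / Cm
Substituting: Cp = 0.55 / 0.973
Result: Cp ≈ 0.56526 (5 s.f.)

0.56526


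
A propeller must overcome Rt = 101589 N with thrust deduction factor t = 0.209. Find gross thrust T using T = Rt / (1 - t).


Formula: T = Rt / (1 - t)
Step 1 — (1 - t) = 1 - 0.209 = 0.791
Step 2 — T = 101589 / 0.791 ≈ 128430 N (5 s.f.)

128430 N


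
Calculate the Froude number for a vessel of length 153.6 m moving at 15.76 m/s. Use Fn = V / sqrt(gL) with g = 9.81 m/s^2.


Formula: Fn = V / sqrt(g * L)
Step 1 — g * L = 9.81 * 153.6 = 1506.816
Step 2 — sqrt(g * L) = sqrt(1506.816) = 38.817728
Step 3 — Fn = 15.76 / 38.817728 ≈ 0.40600 (5 s.f.)

0.40600


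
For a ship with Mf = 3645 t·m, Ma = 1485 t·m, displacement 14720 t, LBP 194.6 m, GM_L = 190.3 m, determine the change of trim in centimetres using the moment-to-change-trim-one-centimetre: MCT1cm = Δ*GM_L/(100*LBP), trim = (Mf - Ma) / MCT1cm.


Formula: net trimming moment = Mf - Ma; MCT1cm = Δ*GM_L/(100*LBP); trim = net moment / MCT1cm
Step 1 — net trimming moment = 3645 - 1485 = 2160 t·m
Step 2 — MCT1cm = 14720 * 190.3 / (100 * 194.6) = 143.9474 t·m/cm
Step 3 — trim = 2160 / 143.9474 ≈ 15.005 cm (5 s.f.)

15.005 cm


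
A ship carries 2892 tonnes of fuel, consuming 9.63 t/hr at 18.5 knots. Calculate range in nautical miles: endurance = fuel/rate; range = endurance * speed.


Formula: endurance = fuel / rate; range = endurance * speed
Step 1 — endurance = 2892 / 9.63 = 300.3115 hours
Step 2 — range = 300.3115 * 18.5 ≈ 5555.8 nautical miles (5 s.f.)

5555.8 NM


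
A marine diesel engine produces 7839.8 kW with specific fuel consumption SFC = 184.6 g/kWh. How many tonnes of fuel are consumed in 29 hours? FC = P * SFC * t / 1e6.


Formula: FC (tonnes) = P * SFC * t / 1,000,000
Step 1 — P * SFC * t = 7839.8 * 184.6 * 29 = 41969585.32 g
Step 2 — FC (tonnes) = 41969585.32 / 1,000,000 ≈ 41.970 tonnes (5 s.f.)

41.970 tonnes


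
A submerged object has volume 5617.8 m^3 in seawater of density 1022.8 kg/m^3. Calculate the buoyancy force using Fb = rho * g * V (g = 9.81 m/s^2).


Formula: Fb = rho * g * V
Substituting: Fb = 1022.8 * 9.81 * 5617.8
Intermediate: 1022.8 * 9.81 = 10033.668
Result: Fb = 10033.668 * 5617.8 ≈ 56367000 N (5 s.f.)

56367000 N


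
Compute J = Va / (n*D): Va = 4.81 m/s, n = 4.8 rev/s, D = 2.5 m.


Formula: J = Va / (n * D)
Step 1 — n * D = 4.8 * 2.5 = 12.0
Step 2 — J = 4.81 / 12.0 ≈ 0.40083 (5 s.f.)

0.40083


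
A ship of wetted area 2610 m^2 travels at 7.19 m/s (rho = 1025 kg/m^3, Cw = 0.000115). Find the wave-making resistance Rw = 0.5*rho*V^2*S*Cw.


Formula: Rw = 0.5 * rho * V^2 * S * Cw
Step 1 — V^2 = 7.19^2 = 51.6961
Step 2 — 0.5 * rho * V^2 = 0.5 * 1025 * 51.6961 = 26494.25125
Step 3 — Rw = 26494.25125 * 2610 * 0.000115 ≈ 7952.2 N (5 s.f.)

7952.2 N


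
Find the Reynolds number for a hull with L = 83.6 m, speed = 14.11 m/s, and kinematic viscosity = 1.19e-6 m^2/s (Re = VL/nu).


Formula: Re = V * L / nu
Step 1 — V * L = 14.11 * 83.6 = 1179.596 m^2/s
Step 2 — Re = 1179.596 / 1.19e-6 = 9.91e+08

9.91e+08


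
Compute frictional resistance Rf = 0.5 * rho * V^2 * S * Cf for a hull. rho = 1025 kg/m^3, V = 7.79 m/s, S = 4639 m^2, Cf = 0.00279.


Formula: Rf = 0.5 * rho * V^2 * S * Cf
Step 1 — V^2 = 7.79^2 = 60.6841
Step 2 — 0.5 * rho * V^2 = 0.5 * 1025 * 60.6841 = 31100.60125
Step 3 — Rf = 31100.60125 * 4639 * 0.00279 ≈ 402530 N (5 s.f.)

402530 N


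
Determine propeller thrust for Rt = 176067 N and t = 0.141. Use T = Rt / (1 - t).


Formula: T = Rt / (1 - t)
Step 1 — (1 - t) = 1 - 0.141 = 0.859
Step 2 — T = 176067 / 0.859 ≈ 204970 N (5 s.f.)

204970 N


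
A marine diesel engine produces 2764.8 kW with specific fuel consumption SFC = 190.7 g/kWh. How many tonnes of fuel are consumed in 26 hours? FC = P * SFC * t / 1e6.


Formula: FC (tonnes) = P * SFC * t / 1,000,000
Step 1 — P * SFC * t = 2764.8 * 190.7 * 26 = 13708431.36 g
Step 2 — FC (tonnes) = 13708431.36 / 1,000,000 ≈ 13.708 tonnes (5 s.f.)

13.708 tonnes


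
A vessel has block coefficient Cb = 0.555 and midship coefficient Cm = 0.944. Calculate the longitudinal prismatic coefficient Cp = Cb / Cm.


Formula: Cp = Cb / Cm
Substituting: Cp = 0.555 / 0.944
Result: Cp ≈ 0.58792 (5 s.f.)

0.58792


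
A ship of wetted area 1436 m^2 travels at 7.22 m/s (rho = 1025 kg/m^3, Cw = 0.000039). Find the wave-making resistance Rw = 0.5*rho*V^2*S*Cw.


Formula: Rw = 0.5 * rho * V^2 * S * Cw
Step 1 — V^2 = 7.22^2 = 52.1284
Step 2 — 0.5 * rho * V^2 = 0.5 * 1025 * 52.1284 = 26715.805
Step 3 — Rw = 26715.805 * 1436 * 0.000039 ≈ 1496.2 N (5 s.f.)

1496.2 N


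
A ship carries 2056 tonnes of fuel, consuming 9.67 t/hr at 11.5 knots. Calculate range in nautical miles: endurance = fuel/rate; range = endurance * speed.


Formula: endurance = fuel / rate; range = endurance * speed
Step 1 — endurance = 2056 / 9.67 = 212.6163 hours
Step 2 — range = 212.6163 * 11.5 ≈ 2445.1 nautical miles (5 s.f.)

2445.1 NM


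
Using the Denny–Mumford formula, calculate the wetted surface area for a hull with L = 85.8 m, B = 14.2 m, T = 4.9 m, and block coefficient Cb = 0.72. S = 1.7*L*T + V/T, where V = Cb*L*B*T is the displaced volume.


Formula: S = 1.7*L*T + V/T with V = Cb*L*B*T, i.e. S = L * (1.7*T + Cb*B)
Step 1 — 1.7*T = 1.7 * 4.9 = 8.33 m
Step 2 — Cb*B = 0.72 * 14.2 = 10.224 m
Step 3 — 1.7*T + Cb*B = 8.33 + 10.224 = 18.554 m
Step 4 — S = 85.8 * 18.554 ≈ 1591.9 m^2 (5 s.f.)

1591.9 m^2


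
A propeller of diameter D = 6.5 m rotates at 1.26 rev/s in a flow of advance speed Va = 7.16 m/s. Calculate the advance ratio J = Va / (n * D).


Formula: J = Va / (n * D)
Step 1 — n * D = 1.26 * 6.5 = 8.19
Step 2 — J = 7.16 / 8.19 ≈ 0.87424 (5 s.f.)

0.87424


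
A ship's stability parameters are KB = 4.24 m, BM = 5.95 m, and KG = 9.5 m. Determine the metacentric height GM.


Formula: GM = KB + BM - KG
Step 1 — KM = KB + BM = 4.24 + 5.95 = 10.19 m
Step 2 — GM = KM - KG = 10.19 - 9.5 = 0.69 m

0.69 m


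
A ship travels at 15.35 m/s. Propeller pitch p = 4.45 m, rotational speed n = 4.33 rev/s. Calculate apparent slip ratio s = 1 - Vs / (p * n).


Formula: s = 1 - Vs / (p * n)
Step 1 — p * n = 4.45 * 4.33 = 19.2685
Step 2 — Vs / (p*n) = 15.35 / 19.2685 = 0.796637 (6 d.p.)
Step 3 — s = 1 - 0.796637 = 0.203363

0.203363


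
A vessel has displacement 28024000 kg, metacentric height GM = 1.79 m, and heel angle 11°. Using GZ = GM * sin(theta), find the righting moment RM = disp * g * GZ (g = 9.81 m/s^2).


Formula: GZ = GM * sin(theta); RM = disp * g * GZ
Step 1 — GZ = 1.79 * sin(11°) = 1.79 * 0.190809 = 0.341548 m
Step 2 — RM = 28024000 * 9.81 * 0.341548 ≈ 93897000 N·m (5 s.f.)

93897000 N·m


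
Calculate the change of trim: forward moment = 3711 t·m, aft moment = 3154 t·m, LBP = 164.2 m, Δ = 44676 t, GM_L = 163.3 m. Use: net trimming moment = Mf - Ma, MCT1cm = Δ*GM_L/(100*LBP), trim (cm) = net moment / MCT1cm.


Formula: net trimming moment = Mf - Ma; MCT1cm = Δ*GM_L/(100*LBP); trim = net moment / MCT1cm
Step 1 — net trimming moment = 3711 - 3154 = 557 t·m
Step 2 — MCT1cm = 44676 * 163.3 / (100 * 164.2) = 444.3113 t·m/cm
Step 3 — trim = 557 / 444.3113 ≈ 1.2536 cm (5 s.f.)

1.2536 cm


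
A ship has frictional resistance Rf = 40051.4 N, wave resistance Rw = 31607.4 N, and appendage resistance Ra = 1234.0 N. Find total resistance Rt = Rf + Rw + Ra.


Formula: Rt = Rf + Rw + Ra
Substituting: Rt = 40051.4 + 31607.4 + 1234.0
Result: Rt = 72892.8 N

72892.8 N


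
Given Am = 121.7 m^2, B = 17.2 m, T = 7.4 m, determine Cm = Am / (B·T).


Formula: Cm = Am / (B * T)
Step 1 — B * T = 17.2 * 7.4 = 127.28 m^2
Step 2 — Cm = 121.7 / 127.28 ≈ 0.95616 (5 s.f.)

0.95616


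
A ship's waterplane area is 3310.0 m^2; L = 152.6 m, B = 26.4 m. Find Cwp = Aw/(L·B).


Formula: Cwp = Aw / (L * B)
Step 1 — L * B = 152.6 * 26.4 = 4028.64 m^2
Step 2 — Cwp = 3310.0 / 4028.64 ≈ 0.82162 (5 s.f.)

0.82162


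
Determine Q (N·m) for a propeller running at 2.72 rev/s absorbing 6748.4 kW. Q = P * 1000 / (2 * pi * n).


Formula: Q = P_W / (2 * pi * n)
Step 1 — P_W = 6748.4 kW * 1000 = 6748400.0 W
Step 2 — 2 * pi * n = 2 * pi * 2.72 = 17.090264
Step 3 — Q = 6748400.0 / 17.090264 ≈ 394870 N·m (5 s.f.)

394870 N·m


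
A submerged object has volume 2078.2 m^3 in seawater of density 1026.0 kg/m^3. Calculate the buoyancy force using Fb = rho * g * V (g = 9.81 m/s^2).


Formula: Fb = rho * g * V
Substituting: Fb = 1026.0 * 9.81 * 2078.2
Intermediate: 1026.0 * 9.81 = 10065.06
Result: Fb = 10065.06 * 2078.2 ≈ 20917000 N (5 s.f.)

20917000 N


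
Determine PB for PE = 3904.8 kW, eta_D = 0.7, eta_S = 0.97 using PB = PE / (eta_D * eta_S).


Formula: PB = PE / (eta_D * eta_S)
Step 1 — combined efficiency = eta_D * eta_S = 0.7 * 0.97 = 0.679
Step 2 — PB = 3904.8 / 0.679 ≈ 5750.8 kW (5 s.f.)

5750.8 kW


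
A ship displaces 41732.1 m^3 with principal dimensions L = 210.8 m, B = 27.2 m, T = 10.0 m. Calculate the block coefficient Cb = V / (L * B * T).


Formula: Cb = V / (L * B * T)
Step 1 — L * B * T = 210.8 * 27.2 * 10.0 = 57337.6 m^3
Step 2 — Cb = 41732.1 / 57337.6 ≈ 0.72783 (5 s.f.)

0.72783


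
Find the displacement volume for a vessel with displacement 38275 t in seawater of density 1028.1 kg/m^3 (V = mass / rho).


Formula: V = mass / rho
Step 1 — convert tonnes to kg: 38275 t * 1000 = 38275000 kg
Step 2 — V = 38275000 / 1028.1 ≈ 37229 m^3 (5 s.f.)

37229 m^3


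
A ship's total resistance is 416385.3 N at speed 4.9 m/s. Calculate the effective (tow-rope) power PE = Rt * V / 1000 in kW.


Formula: PE = Rt * V / 1000 (kW)
Step 1 — PE (W) = 416385.3 * 4.9 = 2040287.97 W
Step 2 — PE (kW) = 2040287.97 / 1000 ≈ 2040.3 kW (5 s.f.)

2040.3 kW


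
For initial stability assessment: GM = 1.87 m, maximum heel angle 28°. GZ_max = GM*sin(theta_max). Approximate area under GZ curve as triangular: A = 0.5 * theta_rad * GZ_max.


Formula: GZ_max = GM * sin(theta); Area = 0.5 * theta_rad * GZ_max
Step 1 — GZ_max = 1.87 * sin(28°) = 1.87 * 0.469472 = 0.877913 m
Step 2 — theta_rad = 28 * pi/180 = 0.488692 rad
Step 3 — Area = 0.5 * 0.488692 * 0.877913 ≈ 0.21451 m·rad (5 s.f.)

0.21451 m·rad


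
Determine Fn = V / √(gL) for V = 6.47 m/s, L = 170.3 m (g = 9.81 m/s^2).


Formula: Fn = V / sqrt(g * L)
Step 1 — g * L = 9.81 * 170.3 = 1670.643
Step 2 — sqrt(g * L) = sqrt(1670.643) = 40.8735
Step 3 — Fn = 6.47 / 40.8735 ≈ 0.15829 (5 s.f.)

0.15829


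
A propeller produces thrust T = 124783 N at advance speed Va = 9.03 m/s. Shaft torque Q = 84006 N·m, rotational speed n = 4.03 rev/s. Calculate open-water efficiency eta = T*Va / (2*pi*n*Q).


Formula: eta = T * Va / (2 * pi * n * Q)
Step 1 — numerator = T * Va = 124783 * 9.03 = 1126790.49
Step 2 — 2 * pi * n = 2 * pi * 4.03 = 25.321237
Step 3 — denominator = 25.321237 * 84006 = 2127135.84
Step 4 — eta = 1126790.49 / 2127135.84 ≈ 0.52972 (5 s.f.)

0.52972


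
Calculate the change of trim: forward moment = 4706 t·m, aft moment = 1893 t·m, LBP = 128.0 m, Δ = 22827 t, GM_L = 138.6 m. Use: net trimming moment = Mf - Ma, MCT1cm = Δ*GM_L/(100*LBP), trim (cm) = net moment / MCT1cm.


Formula: net trimming moment = Mf - Ma; MCT1cm = Δ*GM_L/(100*LBP); trim = net moment / MCT1cm
Step 1 — net trimming moment = 4706 - 1893 = 2813 t·m
Step 2 — MCT1cm = 22827 * 138.6 / (100 * 128.0) = 247.1736 t·m/cm
Step 3 — trim = 2813 / 247.1736 ≈ 11.381 cm (5 s.f.)

11.381 cm


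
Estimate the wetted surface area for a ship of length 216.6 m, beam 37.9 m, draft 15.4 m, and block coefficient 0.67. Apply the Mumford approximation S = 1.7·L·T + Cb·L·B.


Formula: S = 1.7*L*T + V/T with V = Cb*L*B*T, i.e. S = L * (1.7*T + Cb*B)
Step 1 — 1.7*T = 1.7 * 15.4 = 26.18 m
Step 2 — Cb*B = 0.67 * 37.9 = 25.393 m
Step 3 — 1.7*T + Cb*B = 26.18 + 25.393 = 51.573 m
Step 4 — S = 216.6 * 51.573 ≈ 11171 m^2 (5 s.f.)

11171 m^2


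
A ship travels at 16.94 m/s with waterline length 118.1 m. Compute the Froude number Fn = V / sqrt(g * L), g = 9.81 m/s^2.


Formula: Fn = V / sqrt(g * L)
Step 1 — g * L = 9.81 * 118.1 = 1158.561
Step 2 — sqrt(g * L) = sqrt(1158.561) = 34.037641
Step 3 — Fn = 16.94 / 34.037641 ≈ 0.49768 (5 s.f.)

0.49768


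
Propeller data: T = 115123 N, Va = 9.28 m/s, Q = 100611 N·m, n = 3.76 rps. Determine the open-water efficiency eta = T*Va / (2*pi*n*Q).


Formula: eta = T * Va / (2 * pi * n * Q)
Step 1 — numerator = T * Va = 115123 * 9.28 = 1068341.44
Step 2 — 2 * pi * n = 2 * pi * 3.76 = 23.624777
Step 3 — denominator = 23.624777 * 100611 = 2376912.44
Step 4 — eta = 1068341.44 / 2376912.44 ≈ 0.44947 (5 s.f.)

0.44947


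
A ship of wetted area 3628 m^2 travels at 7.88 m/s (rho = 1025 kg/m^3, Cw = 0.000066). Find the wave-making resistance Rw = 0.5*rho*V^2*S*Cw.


Formula: Rw = 0.5 * rho * V^2 * S * Cw
Step 1 — V^2 = 7.88^2 = 62.0944
Step 2 — 0.5 * rho * V^2 = 0.5 * 1025 * 62.0944 = 31823.38
Step 3 — Rw = 31823.38 * 3628 * 0.000066 ≈ 7620.0 N (5 s.f.)

7620.0 N


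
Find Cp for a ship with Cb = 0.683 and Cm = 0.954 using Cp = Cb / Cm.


Formula: Cp = Cb / Cm
Substituting: Cp = 0.683 / 0.954
Result: Cp ≈ 0.71593 (5 s.f.)

0.71593


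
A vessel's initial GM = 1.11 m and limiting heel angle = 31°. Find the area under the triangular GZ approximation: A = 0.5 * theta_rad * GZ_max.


Formula: GZ_max = GM * sin(theta); Area = 0.5 * theta_rad * GZ_max
Step 1 — GZ_max = 1.11 * sin(31°) = 1.11 * 0.515038 = 0.571692 m
Step 2 — theta_rad = 31 * pi/180 = 0.541052 rad
Step 3 — Area = 0.5 * 0.541052 * 0.571692 ≈ 0.15466 m·rad (5 s.f.)

0.15466 m·rad


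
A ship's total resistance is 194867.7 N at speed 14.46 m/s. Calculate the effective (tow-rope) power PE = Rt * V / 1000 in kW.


Formula: PE = Rt * V / 1000 (kW)
Step 1 — PE (W) = 194867.7 * 14.46 = 2817786.942 W
Step 2 — PE (kW) = 2817786.942 / 1000 ≈ 2817.8 kW (5 s.f.)

2817.8 kW


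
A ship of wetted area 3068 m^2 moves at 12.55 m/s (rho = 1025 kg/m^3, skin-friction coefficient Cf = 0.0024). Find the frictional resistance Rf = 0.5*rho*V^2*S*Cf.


Formula: Rf = 0.5 * rho * V^2 * S * Cf
Step 1 — V^2 = 12.55^2 = 157.5025
Step 2 — 0.5 * rho * V^2 = 0.5 * 1025 * 157.5025 = 80720.03125
Step 3 — Rf = 80720.03125 * 3068 * 0.0024 ≈ 594360 N (5 s.f.)

594360 N


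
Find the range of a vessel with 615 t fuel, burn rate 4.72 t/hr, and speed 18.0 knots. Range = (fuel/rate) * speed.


Formula: endurance = fuel / rate; range = endurance * speed
Step 1 — endurance = 615 / 4.72 = 130.2966 hours
Step 2 — range = 130.2966 * 18.0 ≈ 2345.3 nautical miles (5 s.f.)

2345.3 NM


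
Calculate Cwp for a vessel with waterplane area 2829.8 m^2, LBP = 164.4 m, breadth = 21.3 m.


Formula: Cwp = Aw / (L * B)
Step 1 — L * B = 164.4 * 21.3 = 3501.72 m^2
Step 2 — Cwp = 2829.8 / 3501.72 ≈ 0.80812 (5 s.f.)

0.80812


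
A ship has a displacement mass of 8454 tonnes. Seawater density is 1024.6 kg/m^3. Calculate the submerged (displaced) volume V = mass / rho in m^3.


Formula: V = mass / rho
Step 1 — convert tonnes to kg: 8454 t * 1000 = 8454000 kg
Step 2 — V = 8454000 / 1024.6 ≈ 8251.0 m^3 (5 s.f.)

8251.0 m^3


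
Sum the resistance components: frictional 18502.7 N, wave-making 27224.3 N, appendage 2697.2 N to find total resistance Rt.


Formula: Rt = Rf + Rw + Ra
Substituting: Rt = 18502.7 + 27224.3 + 2697.2
Result: Rt = 48424.2 N

48424.2 N


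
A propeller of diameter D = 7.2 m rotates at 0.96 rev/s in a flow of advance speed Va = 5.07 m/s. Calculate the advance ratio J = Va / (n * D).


Formula: J = Va / (n * D)
Step 1 — n * D = 0.96 * 7.2 = 6.912
Step 2 — J = 5.07 / 6.912 ≈ 0.73351 (5 s.f.)

0.73351


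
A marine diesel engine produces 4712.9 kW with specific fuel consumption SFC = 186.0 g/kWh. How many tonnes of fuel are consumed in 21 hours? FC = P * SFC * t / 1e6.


Formula: FC (tonnes) = P * SFC * t / 1,000,000
Step 1 — P * SFC * t = 4712.9 * 186.0 * 21 = 18408587.4 g
Step 2 — FC (tonnes) = 18408587.4 / 1,000,000 ≈ 18.409 tonnes (5 s.f.)

18.409 tonnes


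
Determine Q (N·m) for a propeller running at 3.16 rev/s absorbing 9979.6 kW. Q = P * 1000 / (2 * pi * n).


Formula: Q = P_W / (2 * pi * n)
Step 1 — P_W = 9979.6 kW * 1000 = 9979600.0 W
Step 2 — 2 * pi * n = 2 * pi * 3.16 = 19.854866
Step 3 — Q = 9979600.0 / 19.854866 ≈ 502630 N·m (5 s.f.)

502630 N·m


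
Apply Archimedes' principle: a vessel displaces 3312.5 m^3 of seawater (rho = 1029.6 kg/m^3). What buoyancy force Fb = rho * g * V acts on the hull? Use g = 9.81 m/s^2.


Formula: Fb = rho * g * V
Substituting: Fb = 1029.6 * 9.81 * 3312.5
Intermediate: 1029.6 * 9.81 = 10100.376
Result: Fb = 10100.376 * 3312.5 ≈ 33457000 N (5 s.f.)

33457000 N


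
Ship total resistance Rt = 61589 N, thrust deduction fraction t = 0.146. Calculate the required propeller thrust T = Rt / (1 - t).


Formula: T = Rt / (1 - t)
Step 1 — (1 - t) = 1 - 0.146 = 0.854
Step 2 — T = 61589 / 0.854 ≈ 72118 N (5 s.f.)

72118 N


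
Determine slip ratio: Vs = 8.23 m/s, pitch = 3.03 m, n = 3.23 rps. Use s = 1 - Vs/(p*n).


Formula: s = 1 - Vs / (p * n)
Step 1 — p * n = 3.03 * 3.23 = 9.7869
Step 2 — Vs / (p*n) = 8.23 / 9.7869 = 0.84092 (6 d.p.)
Step 3 — s = 1 - 0.84092 = 0.15908

0.15908


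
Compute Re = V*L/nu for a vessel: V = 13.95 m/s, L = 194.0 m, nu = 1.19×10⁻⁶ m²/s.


Formula: Re = V * L / nu
Step 1 — V * L = 13.95 * 194.0 = 2706.3 m^2/s
Step 2 — Re = 2706.3 / 1.19e-6 = 2.27e+09

2.27e+09


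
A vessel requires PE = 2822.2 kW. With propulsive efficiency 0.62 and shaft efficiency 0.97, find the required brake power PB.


Formula: PB = PE / (eta_D * eta_S)
Step 1 — combined efficiency = eta_D * eta_S = 0.62 * 0.97 = 0.6014
Step 2 — PB = 2822.2 / 0.6014 ≈ 4692.7 kW (5 s.f.)

4692.7 kW


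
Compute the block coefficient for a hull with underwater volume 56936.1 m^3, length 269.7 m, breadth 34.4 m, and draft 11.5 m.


Formula: Cb = V / (L * B * T)
Step 1 — L * B * T = 269.7 * 34.4 * 11.5 = 106693.32 m^3
Step 2 — Cb = 56936.1 / 106693.32 ≈ 0.53364 (5 s.f.)

0.53364


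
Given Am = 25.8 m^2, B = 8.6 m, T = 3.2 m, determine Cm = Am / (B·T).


Formula: Cm = Am / (B * T)
Step 1 — B * T = 8.6 * 3.2 = 27.52 m^2
Step 2 — Cm = 25.8 / 27.52 ≈ 0.93750 (5 s.f.)

0.93750


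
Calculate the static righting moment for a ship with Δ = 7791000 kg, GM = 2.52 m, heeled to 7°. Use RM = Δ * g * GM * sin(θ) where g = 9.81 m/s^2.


Formula: GZ = GM * sin(theta); RM = disp * g * GZ
Step 1 — GZ = 2.52 * sin(7°) = 2.52 * 0.121869 = 0.30711 m
Step 2 — RM = 7791000 * 9.81 * 0.30711 ≈ 23472000 N·m (5 s.f.)

23472000 N·m


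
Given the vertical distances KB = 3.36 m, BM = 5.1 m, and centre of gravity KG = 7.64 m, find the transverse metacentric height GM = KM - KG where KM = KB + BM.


Formula: GM = KB + BM - KG
Step 1 — KM = KB + BM = 3.36 + 5.1 = 8.46 m
Step 2 — GM = KM - KG = 8.46 - 7.64 = 0.82 m

0.82 m


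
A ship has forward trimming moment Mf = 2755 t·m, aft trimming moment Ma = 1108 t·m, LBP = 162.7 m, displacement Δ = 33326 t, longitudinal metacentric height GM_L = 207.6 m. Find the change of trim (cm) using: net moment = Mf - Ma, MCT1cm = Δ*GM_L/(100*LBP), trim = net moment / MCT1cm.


Formula: net trimming moment = Mf - Ma; MCT1cm = Δ*GM_L/(100*LBP); trim = net moment / MCT1cm
Step 1 — net trimming moment = 2755 - 1108 = 1647 t·m
Step 2 — MCT1cm = 33326 * 207.6 / (100 * 162.7) = 425.2291 t·m/cm
Step 3 — trim = 1647 / 425.2291 ≈ 3.8732 cm (5 s.f.)

3.8732 cm


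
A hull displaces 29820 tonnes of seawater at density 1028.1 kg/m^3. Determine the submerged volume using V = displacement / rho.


Formula: V = mass / rho
Step 1 — convert tonnes to kg: 29820 t * 1000 = 29820000 kg
Step 2 — V = 29820000 / 1028.1 ≈ 29005 m^3 (5 s.f.)

29005 m^3


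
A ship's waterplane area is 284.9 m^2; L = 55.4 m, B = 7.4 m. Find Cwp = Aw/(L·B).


Formula: Cwp = Aw / (L * B)
Step 1 — L * B = 55.4 * 7.4 = 409.96 m^2
Step 2 — Cwp = 284.9 / 409.96 ≈ 0.69495 (5 s.f.)

0.69495


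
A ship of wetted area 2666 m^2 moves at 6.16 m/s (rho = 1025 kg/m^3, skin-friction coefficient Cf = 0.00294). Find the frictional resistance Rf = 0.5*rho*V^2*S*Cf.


Formula: Rf = 0.5 * rho * V^2 * S * Cf
Step 1 — V^2 = 6.16^2 = 37.9456
Step 2 — 0.5 * rho * V^2 = 0.5 * 1025 * 37.9456 = 19447.12
Step 3 — Rf = 19447.12 * 2666 * 0.00294 ≈ 152430 N (5 s.f.)

152430 N


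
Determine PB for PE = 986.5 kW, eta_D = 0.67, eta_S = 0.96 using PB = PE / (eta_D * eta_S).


Formula: PB = PE / (eta_D * eta_S)
Step 1 — combined efficiency = eta_D * eta_S = 0.67 * 0.96 = 0.6432
Step 2 — PB = 986.5 / 0.6432 ≈ 1533.7 kW (5 s.f.)

1533.7 kW


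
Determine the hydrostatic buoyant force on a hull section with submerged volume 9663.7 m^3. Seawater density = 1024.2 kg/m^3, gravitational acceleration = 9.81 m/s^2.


Formula: Fb = rho * g * V
Substituting: Fb = 1024.2 * 9.81 * 9663.7
Intermediate: 1024.2 * 9.81 = 10047.402
Result: Fb = 10047.402 * 9663.7 ≈ 97095000 N (5 s.f.)

97095000 N


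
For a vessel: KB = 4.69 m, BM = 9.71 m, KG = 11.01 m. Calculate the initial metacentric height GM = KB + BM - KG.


Formula: GM = KB + BM - KG
Step 1 — KM = KB + BM = 4.69 + 9.71 = 14.4 m
Step 2 — GM = KM - KG = 14.4 - 11.01 = 3.39 m

3.39 m


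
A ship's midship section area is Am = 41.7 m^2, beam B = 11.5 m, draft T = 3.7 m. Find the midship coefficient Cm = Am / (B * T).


Formula: Cm = Am / (B * T)
Step 1 — B * T = 11.5 * 3.7 = 42.55 m^2
Step 2 — Cm = 41.7 / 42.55 ≈ 0.98002 (5 s.f.)

0.98002


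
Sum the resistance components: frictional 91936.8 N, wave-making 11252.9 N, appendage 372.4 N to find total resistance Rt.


Formula: Rt = Rf + Rw + Ra
Substituting: Rt = 91936.8 + 11252.9 + 372.4
Result: Rt = 103562.1 N

103562.1 N


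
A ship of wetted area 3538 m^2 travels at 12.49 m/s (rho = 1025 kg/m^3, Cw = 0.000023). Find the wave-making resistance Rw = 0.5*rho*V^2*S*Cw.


Formula: Rw = 0.5 * rho * V^2 * S * Cw
Step 1 — V^2 = 12.49^2 = 156.0001
Step 2 — 0.5 * rho * V^2 = 0.5 * 1025 * 156.0001 = 79950.05125
Step 3 — Rw = 79950.05125 * 3538 * 0.000023 ≈ 6505.9 N (5 s.f.)

6505.9 N


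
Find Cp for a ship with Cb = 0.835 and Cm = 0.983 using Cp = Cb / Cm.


Formula: Cp = Cb / Cm
Substituting: Cp = 0.835 / 0.983
Result: Cp ≈ 0.84944 (5 s.f.)

0.84944


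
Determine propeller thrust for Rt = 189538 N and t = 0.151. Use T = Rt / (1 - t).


Formula: T = Rt / (1 - t)
Step 1 — (1 - t) = 1 - 0.151 = 0.849
Step 2 — T = 189538 / 0.849 ≈ 223250 N (5 s.f.)

223250 N


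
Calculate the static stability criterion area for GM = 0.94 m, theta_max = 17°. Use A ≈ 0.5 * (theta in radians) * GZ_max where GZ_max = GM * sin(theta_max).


Formula: GZ_max = GM * sin(theta); Area = 0.5 * theta_rad * GZ_max
Step 1 — GZ_max = 0.94 * sin(17°) = 0.94 * 0.292372 = 0.27483 m
Step 2 — theta_rad = 17 * pi/180 = 0.296706 rad
Step 3 — Area = 0.5 * 0.296706 * 0.27483 ≈ 0.040772 m·rad (5 s.f.)

0.040772 m·rad


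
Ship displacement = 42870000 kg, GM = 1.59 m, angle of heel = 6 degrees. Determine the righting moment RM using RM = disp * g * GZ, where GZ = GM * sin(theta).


Formula: GZ = GM * sin(theta); RM = disp * g * GZ
Step 1 — GZ = 1.59 * sin(6°) = 1.59 * 0.104528 = 0.1662 m
Step 2 — RM = 42870000 * 9.81 * 0.1662 ≈ 69896000 N·m (5 s.f.)

69896000 N·m


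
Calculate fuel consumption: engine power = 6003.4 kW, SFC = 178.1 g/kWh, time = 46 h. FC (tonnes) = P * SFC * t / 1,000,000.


Formula: FC (tonnes) = P * SFC * t / 1,000,000
Step 1 — P * SFC * t = 6003.4 * 178.1 * 46 = 49183454.84 g
Step 2 — FC (tonnes) = 49183454.84 / 1,000,000 ≈ 49.183 tonnes (5 s.f.)

49.183 tonnes


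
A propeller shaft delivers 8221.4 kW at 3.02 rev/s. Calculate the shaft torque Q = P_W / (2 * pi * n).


Formula: Q = P_W / (2 * pi * n)
Step 1 — P_W = 8221.4 kW * 1000 = 8221400.0 W
Step 2 — 2 * pi * n = 2 * pi * 3.02 = 18.97522
Step 3 — Q = 8221400.0 / 18.97522 ≈ 433270 N·m (5 s.f.)

433270 N·m


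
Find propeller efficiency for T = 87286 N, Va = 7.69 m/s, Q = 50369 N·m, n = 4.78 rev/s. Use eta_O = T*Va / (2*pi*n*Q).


Formula: eta = T * Va / (2 * pi * n * Q)
Step 1 — numerator = T * Va = 87286 * 7.69 = 671229.34
Step 2 — 2 * pi * n = 2 * pi * 4.78 = 30.033626
Step 3 — denominator = 30.033626 * 50369 = 1512763.71
Step 4 — eta = 671229.34 / 1512763.71 ≈ 0.44371 (5 s.f.)

0.44371


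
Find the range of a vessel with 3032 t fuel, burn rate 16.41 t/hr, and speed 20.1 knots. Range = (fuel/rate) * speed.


Formula: endurance = fuel / rate; range = endurance * speed
Step 1 — endurance = 3032 / 16.41 = 184.7654 hours
Step 2 — range = 184.7654 * 20.1 ≈ 3713.8 nautical miles (5 s.f.)

3713.8 NM


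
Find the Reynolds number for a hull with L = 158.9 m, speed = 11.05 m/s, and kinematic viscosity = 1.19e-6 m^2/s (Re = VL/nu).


Formula: Re = V * L / nu
Step 1 — V * L = 11.05 * 158.9 = 1755.845 m^2/s
Step 2 — Re = 1755.845 / 1.19e-6 = 1.48e+09

1.48e+09


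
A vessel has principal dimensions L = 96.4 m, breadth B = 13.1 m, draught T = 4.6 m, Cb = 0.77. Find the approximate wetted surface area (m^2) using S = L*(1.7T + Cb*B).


Formula: S = 1.7*L*T + V/T with V = Cb*L*B*T, i.e. S = L * (1.7*T + Cb*B)
Step 1 — 1.7*T = 1.7 * 4.6 = 7.82 m
Step 2 — Cb*B = 0.77 * 13.1 = 10.087 m
Step 3 — 1.7*T + Cb*B = 7.82 + 10.087 = 17.907 m
Step 4 — S = 96.4 * 17.907 ≈ 1726.2 m^2 (5 s.f.)

1726.2 m^2


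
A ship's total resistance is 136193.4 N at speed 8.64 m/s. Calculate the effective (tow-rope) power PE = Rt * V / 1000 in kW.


Formula: PE = Rt * V / 1000 (kW)
Step 1 — PE (W) = 136193.4 * 8.64 = 1176710.976 W
Step 2 — PE (kW) = 1176710.976 / 1000 ≈ 1176.7 kW (5 s.f.)

1176.7 kW


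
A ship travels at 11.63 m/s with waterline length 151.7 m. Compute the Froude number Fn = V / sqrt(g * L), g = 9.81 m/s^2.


Formula: Fn = V / sqrt(g * L)
Step 1 — g * L = 9.81 * 151.7 = 1488.177
Step 2 — sqrt(g * L) = sqrt(1488.177) = 38.576897
Step 3 — Fn = 11.63 / 38.576897 ≈ 0.30148 (5 s.f.)

0.30148


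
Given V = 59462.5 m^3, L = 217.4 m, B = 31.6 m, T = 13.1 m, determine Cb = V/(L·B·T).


Formula: Cb = V / (L * B * T)
Step 1 — L * B * T = 217.4 * 31.6 * 13.1 = 89994.904 m^3
Step 2 — Cb = 59462.5 / 89994.904 ≈ 0.66073 (5 s.f.)

0.66073


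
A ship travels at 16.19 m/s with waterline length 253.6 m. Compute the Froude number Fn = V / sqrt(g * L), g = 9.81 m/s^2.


Formula: Fn = V / sqrt(g * L)
Step 1 — g * L = 9.81 * 253.6 = 2487.816
Step 2 — sqrt(g * L) = sqrt(2487.816) = 49.878011
Step 3 — Fn = 16.19 / 49.878011 ≈ 0.32459 (5 s.f.)

0.32459


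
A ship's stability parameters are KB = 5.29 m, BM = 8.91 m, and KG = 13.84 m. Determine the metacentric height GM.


Formula: GM = KB + BM - KG
Step 1 — KM = KB + BM = 5.29 + 8.91 = 14.2 m
Step 2 — GM = KM - KG = 14.2 - 13.84 = 0.36 m

0.36 m


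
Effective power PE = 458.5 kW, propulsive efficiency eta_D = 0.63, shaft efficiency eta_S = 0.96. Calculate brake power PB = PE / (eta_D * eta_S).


Formula: PB = PE / (eta_D * eta_S)
Step 1 — combined efficiency = eta_D * eta_S = 0.63 * 0.96 = 0.6048
Step 2 — PB = 458.5 / 0.6048 ≈ 758.10 kW (5 s.f.)

758.10 kW


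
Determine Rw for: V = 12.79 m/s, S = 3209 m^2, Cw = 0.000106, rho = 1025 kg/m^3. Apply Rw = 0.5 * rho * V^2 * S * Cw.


Formula: Rw = 0.5 * rho * V^2 * S * Cw
Step 1 — V^2 = 12.79^2 = 163.5841
Step 2 — 0.5 * rho * V^2 = 0.5 * 1025 * 163.5841 = 83836.85125
Step 3 — Rw = 83836.85125 * 3209 * 0.000106 ≈ 28517 N (5 s.f.)

28517 N


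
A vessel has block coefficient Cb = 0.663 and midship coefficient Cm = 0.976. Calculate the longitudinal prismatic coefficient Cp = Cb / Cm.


Formula: Cp = Cb / Cm
Substituting: Cp = 0.663 / 0.976
Result: Cp ≈ 0.67930 (5 s.f.)

0.67930


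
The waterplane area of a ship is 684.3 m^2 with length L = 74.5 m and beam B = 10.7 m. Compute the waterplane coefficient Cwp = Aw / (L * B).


Formula: Cwp = Aw / (L * B)
Step 1 — L * B = 74.5 * 10.7 = 797.15 m^2
Step 2 — Cwp = 684.3 / 797.15 ≈ 0.85843 (5 s.f.)

0.85843


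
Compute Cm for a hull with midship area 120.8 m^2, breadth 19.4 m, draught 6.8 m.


Formula: Cm = Am / (B * T)
Step 1 — B * T = 19.4 * 6.8 = 131.92 m^2
Step 2 — Cm = 120.8 / 131.92 ≈ 0.91571 (5 s.f.)

0.91571


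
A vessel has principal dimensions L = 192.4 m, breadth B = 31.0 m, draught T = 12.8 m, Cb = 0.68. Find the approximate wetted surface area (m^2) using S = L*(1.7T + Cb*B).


Formula: S = 1.7*L*T + V/T with V = Cb*L*B*T, i.e. S = L * (1.7*T + Cb*B)
Step 1 — 1.7*T = 1.7 * 12.8 = 21.76 m
Step 2 — Cb*B = 0.68 * 31.0 = 21.08 m
Step 3 — 1.7*T + Cb*B = 21.76 + 21.08 = 42.84 m
Step 4 — S = 192.4 * 42.84 ≈ 8242.4 m^2 (5 s.f.)

8242.4 m^2


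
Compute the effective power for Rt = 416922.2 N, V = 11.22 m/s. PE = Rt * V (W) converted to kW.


Formula: PE = Rt * V / 1000 (kW)
Step 1 — PE (W) = 416922.2 * 11.22 = 4677867.084 W
Step 2 — PE (kW) = 4677867.084 / 1000 ≈ 4677.9 kW (5 s.f.)

4677.9 kW


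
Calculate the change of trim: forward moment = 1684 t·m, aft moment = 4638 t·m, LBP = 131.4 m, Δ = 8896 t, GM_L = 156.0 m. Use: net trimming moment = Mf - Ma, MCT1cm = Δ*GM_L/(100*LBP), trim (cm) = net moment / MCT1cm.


Formula: net trimming moment = Mf - Ma; MCT1cm = Δ*GM_L/(100*LBP); trim = net moment / MCT1cm
Step 1 — net trimming moment = 1684 - 4638 = -2954 t·m
Step 2 — MCT1cm = 8896 * 156.0 / (100 * 131.4) = 105.6146 t·m/cm
Step 3 — trim = -2954 / 105.6146 ≈ -27.970 cm (5 s.f.)

-27.970 cm


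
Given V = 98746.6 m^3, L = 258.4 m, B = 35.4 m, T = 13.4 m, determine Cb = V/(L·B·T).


Formula: Cb = V / (L * B * T)
Step 1 — L * B * T = 258.4 * 35.4 * 13.4 = 122574.624 m^3
Step 2 — Cb = 98746.6 / 122574.624 ≈ 0.80560 (5 s.f.)

0.80560


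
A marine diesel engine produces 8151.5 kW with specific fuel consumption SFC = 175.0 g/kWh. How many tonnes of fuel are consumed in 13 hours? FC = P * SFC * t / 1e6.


Formula: FC (tonnes) = P * SFC * t / 1,000,000
Step 1 — P * SFC * t = 8151.5 * 175.0 * 13 = 18544662.5 g
Step 2 — FC (tonnes) = 18544662.5 / 1,000,000 ≈ 18.545 tonnes (5 s.f.)

18.545 tonnes


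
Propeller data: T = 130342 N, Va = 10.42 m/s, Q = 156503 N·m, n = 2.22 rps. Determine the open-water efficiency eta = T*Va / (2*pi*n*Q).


Formula: eta = T * Va / (2 * pi * n * Q)
Step 1 — numerator = T * Va = 130342 * 10.42 = 1358163.64
Step 2 — 2 * pi * n = 2 * pi * 2.22 = 13.948671
Step 3 — denominator = 13.948671 * 156503 = 2183008.86
Step 4 — eta = 1358163.64 / 2183008.86 ≈ 0.62215 (5 s.f.)

0.62215


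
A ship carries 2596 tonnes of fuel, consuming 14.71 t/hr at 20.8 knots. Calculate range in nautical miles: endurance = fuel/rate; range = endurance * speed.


Formula: endurance = fuel / rate; range = endurance * speed
Step 1 — endurance = 2596 / 14.71 = 176.4786 hours
Step 2 — range = 176.4786 * 20.8 ≈ 3670.8 nautical miles (5 s.f.)

3670.8 NM


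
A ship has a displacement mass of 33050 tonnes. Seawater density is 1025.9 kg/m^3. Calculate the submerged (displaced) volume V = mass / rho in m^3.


Formula: V = mass / rho
Step 1 — convert tonnes to kg: 33050 t * 1000 = 33050000 kg
Step 2 — V = 33050000 / 1025.9 ≈ 32216 m^3 (5 s.f.)

32216 m^3


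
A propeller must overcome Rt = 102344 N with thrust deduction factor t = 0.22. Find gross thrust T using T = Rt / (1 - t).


Formula: T = Rt / (1 - t)
Step 1 — (1 - t) = 1 - 0.22 = 0.78
Step 2 — T = 102344 / 0.78 ≈ 131210 N (5 s.f.)

131210 N


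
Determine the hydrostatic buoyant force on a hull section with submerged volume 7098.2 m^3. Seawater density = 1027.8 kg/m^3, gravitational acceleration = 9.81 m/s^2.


Formula: Fb = rho * g * V
Substituting: Fb = 1027.8 * 9.81 * 7098.2
Intermediate: 1027.8 * 9.81 = 10082.718
Result: Fb = 10082.718 * 7098.2 ≈ 71569000 N (5 s.f.)

71569000 N


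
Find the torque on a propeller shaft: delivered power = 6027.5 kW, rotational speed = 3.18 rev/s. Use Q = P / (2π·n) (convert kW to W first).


Formula: Q = P_W / (2 * pi * n)
Step 1 — P_W = 6027.5 kW * 1000 = 6027500.0 W
Step 2 — 2 * pi * n = 2 * pi * 3.18 = 19.980529
Step 3 — Q = 6027500.0 / 19.980529 ≈ 301670 N·m (5 s.f.)

301670 N·m


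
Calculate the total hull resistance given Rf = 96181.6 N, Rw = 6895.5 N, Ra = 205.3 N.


Formula: Rt = Rf + Rw + Ra
Substituting: Rt = 96181.6 + 6895.5 + 205.3
Result: Rt = 103282.4 N

103282.4 N


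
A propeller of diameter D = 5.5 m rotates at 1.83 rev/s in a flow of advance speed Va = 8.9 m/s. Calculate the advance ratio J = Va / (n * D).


Formula: J = Va / (n * D)
Step 1 — n * D = 1.83 * 5.5 = 10.065
Step 2 — J = 8.9 / 10.065 ≈ 0.88425 (5 s.f.)

0.88425
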